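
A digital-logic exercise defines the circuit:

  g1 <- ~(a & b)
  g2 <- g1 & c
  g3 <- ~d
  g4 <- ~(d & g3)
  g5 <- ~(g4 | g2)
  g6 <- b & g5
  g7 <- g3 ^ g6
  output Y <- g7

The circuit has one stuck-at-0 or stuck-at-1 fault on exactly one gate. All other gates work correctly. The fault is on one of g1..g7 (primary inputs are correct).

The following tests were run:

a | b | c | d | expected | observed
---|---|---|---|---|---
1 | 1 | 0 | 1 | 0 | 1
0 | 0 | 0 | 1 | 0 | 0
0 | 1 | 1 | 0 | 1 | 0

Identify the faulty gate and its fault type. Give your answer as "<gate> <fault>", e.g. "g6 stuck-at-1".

Fault-free values for test 1 (a=1, b=1, c=0, d=1): g1=0, g2=0, g3=0, g4=1, g5=0, g6=0, g7=0, giving Y=0. Observed 1.
Test 1: faults giving observed 1 are {g4 stuck-at-0, g5 stuck-at-1, g6 stuck-at-1, g7 stuck-at-1}.
Test 2 (a=0, b=0, c=0, d=1): fault-free g1=1, g2=0, g3=0, g4=1, g5=0, g6=0, g7=0 → 0; observed 0. Eliminates g6 stuck-at-1, g7 stuck-at-1.
Test 3 (a=0, b=1, c=1, d=0): fault-free g1=1, g2=1, g3=1, g4=1, g5=0, g6=0, g7=1 → 1; observed 0. Eliminates g4 stuck-at-0.
Only g5 stuck-at-1 is consistent with every test.

g5 stuck-at-1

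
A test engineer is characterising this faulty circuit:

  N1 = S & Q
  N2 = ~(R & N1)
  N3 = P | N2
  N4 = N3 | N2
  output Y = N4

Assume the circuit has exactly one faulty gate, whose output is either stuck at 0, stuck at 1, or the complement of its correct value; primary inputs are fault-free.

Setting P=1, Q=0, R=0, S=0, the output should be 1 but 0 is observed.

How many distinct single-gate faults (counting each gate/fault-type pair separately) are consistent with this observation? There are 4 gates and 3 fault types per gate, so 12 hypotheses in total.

2

Fault-free: N1=0, N2=1, N3=1, N4=1 → 1. Observed 0.
  N1 stuck-at-0: output 1 ✗
  N1 stuck-at-1: output 1 ✗
  N1 inverted output: output 1 ✗
  N2 stuck-at-0: output 1 ✗
  N2 stuck-at-1: output 1 ✗
  N2 inverted output: output 1 ✗
  N3 stuck-at-0: output 1 ✗
  N3 stuck-at-1: output 1 ✗
  N3 inverted output: output 1 ✗
  N4 stuck-at-0: output 0 ✓
  N4 stuck-at-1: output 1 ✗
  N4 inverted output: output 0 ✓
Consistent faults: {N4 stuck-at-0, N4 inverted output} — 2 in all.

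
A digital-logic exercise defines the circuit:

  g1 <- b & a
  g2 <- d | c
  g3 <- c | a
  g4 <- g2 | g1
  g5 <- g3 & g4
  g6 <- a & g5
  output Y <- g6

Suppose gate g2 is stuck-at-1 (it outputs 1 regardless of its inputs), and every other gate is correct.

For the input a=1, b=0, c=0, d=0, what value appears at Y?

Propagate with g2 forced: g1=0, g2=1 [stuck-at-1], g3=1, g4=1, g5=1, g6=1.
So Y = 1. (Without the fault it would be 0.)

1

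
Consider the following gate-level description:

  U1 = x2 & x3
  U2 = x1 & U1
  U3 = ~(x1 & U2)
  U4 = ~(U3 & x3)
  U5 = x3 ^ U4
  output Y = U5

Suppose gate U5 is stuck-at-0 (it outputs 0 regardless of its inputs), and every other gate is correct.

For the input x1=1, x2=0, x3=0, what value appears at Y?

Propagate with U5 forced: U1=0, U2=0, U3=1, U4=1, U5=0 [stuck-at-0].
So Y = 0. (Without the fault it would be 1.)

0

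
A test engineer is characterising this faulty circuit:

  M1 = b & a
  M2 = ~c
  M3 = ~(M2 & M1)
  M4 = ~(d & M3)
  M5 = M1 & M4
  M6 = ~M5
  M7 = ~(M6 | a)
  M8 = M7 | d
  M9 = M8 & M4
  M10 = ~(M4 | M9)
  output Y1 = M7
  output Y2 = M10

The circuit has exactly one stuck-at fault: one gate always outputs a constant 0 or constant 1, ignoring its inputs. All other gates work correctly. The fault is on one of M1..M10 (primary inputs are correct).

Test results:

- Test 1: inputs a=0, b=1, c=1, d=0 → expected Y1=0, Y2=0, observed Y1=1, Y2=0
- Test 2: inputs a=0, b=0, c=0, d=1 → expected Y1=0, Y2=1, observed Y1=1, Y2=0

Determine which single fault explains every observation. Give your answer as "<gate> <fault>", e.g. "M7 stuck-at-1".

M1 stuck-at-1

Fault-free values for test 1 (a=0, b=1, c=1, d=0): M1=0, M2=0, M3=1, M4=1, M5=0, M6=1, M7=0, M8=0, M9=0, M10=0, giving Y1=0, Y2=0. Observed Y1=1, Y2=0.
Test 1: faults giving observed Y1=1, Y2=0 are {M1 stuck-at-1, M5 stuck-at-1, M6 stuck-at-0, M7 stuck-at-1}.
Test 2 (a=0, b=0, c=0, d=1): fault-free M1=0, M2=1, M3=1, M4=0, M5=0, M6=1, M7=0, M8=1, M9=0, M10=1 → Y1=0, Y2=1; observed Y1=1, Y2=0. Eliminates M5 stuck-at-1, M6 stuck-at-0, M7 stuck-at-1.
Only M1 stuck-at-1 is consistent with every test.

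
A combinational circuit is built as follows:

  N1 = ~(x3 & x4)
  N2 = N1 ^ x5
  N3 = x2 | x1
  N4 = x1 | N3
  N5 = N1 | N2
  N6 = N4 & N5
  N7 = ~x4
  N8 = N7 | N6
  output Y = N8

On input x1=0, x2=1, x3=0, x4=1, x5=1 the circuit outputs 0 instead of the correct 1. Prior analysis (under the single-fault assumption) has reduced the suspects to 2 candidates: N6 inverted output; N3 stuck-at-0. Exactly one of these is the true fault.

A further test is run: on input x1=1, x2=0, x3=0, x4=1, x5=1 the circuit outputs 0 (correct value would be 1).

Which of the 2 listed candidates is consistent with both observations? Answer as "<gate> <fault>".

N6 inverted output

Evaluate each candidate on input x1=1, x2=0, x3=0, x4=1, x5=1:
  N6 inverted output: N1=1, N2=0, N3=1, N4=1, N5=1, N6=0 [inverted output], N7=0, N8=0 → 0 — matches
  N3 stuck-at-0: N1=1, N2=0, N3=0 [stuck-at-0], N4=1, N5=1, N6=1, N7=0, N8=1 → 1 — eliminated
Only N6 inverted output reproduces the observed 0.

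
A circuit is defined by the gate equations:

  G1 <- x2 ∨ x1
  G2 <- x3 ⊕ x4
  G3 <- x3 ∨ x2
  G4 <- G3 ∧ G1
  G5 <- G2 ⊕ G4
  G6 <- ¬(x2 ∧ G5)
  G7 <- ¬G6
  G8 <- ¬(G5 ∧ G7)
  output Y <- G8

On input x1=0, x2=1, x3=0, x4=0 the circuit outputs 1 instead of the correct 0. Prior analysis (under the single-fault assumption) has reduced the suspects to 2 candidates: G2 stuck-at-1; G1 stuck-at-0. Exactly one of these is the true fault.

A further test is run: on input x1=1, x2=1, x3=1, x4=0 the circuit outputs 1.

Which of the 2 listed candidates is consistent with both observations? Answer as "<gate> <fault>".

G2 stuck-at-1

Evaluate each candidate on input x1=1, x2=1, x3=1, x4=0:
  G2 stuck-at-1: G1=1, G2=1 [stuck-at-1], G3=1, G4=1, G5=0, G6=1, G7=0, G8=1 → 1 — matches
  G1 stuck-at-0: G1=0 [stuck-at-0], G2=1, G3=1, G4=0, G5=1, G6=0, G7=1, G8=0 → 0 — eliminated
Only G2 stuck-at-1 reproduces the observed 1.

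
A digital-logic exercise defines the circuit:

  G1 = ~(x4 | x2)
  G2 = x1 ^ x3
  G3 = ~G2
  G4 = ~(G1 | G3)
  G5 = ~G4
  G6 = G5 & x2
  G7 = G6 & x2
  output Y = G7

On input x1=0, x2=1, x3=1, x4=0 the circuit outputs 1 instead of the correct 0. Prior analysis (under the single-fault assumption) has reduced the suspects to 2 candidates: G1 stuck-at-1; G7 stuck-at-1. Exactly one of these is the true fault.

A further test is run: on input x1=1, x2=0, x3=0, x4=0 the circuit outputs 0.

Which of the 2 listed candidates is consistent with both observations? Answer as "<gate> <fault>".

G1 stuck-at-1

Evaluate each candidate on input x1=1, x2=0, x3=0, x4=0:
  G1 stuck-at-1: G1=1 [stuck-at-1], G2=1, G3=0, G4=0, G5=1, G6=0, G7=0 → 0 — matches
  G7 stuck-at-1: G1=1, G2=1, G3=0, G4=0, G5=1, G6=0, G7=1 [stuck-at-1] → 1 — eliminated
Only G1 stuck-at-1 reproduces the observed 0.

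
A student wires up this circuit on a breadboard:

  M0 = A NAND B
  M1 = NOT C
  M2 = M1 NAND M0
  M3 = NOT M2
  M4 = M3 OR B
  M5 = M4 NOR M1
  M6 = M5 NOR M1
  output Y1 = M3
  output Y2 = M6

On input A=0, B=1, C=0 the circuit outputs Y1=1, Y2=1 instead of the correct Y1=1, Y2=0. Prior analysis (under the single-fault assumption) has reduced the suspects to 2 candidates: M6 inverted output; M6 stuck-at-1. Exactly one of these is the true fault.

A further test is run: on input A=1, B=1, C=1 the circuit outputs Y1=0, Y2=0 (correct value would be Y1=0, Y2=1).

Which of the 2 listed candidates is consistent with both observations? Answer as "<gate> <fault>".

M6 inverted output

Evaluate each candidate on input A=1, B=1, C=1:
  M6 inverted output: M0=0, M1=0, M2=1, M3=0, M4=1, M5=0, M6=0 [inverted output] → Y1=0, Y2=0 — matches
  M6 stuck-at-1: M0=0, M1=0, M2=1, M3=0, M4=1, M5=0, M6=1 [stuck-at-1] → Y1=0, Y2=1 — eliminated
Only M6 inverted output reproduces the observed Y1=0, Y2=0.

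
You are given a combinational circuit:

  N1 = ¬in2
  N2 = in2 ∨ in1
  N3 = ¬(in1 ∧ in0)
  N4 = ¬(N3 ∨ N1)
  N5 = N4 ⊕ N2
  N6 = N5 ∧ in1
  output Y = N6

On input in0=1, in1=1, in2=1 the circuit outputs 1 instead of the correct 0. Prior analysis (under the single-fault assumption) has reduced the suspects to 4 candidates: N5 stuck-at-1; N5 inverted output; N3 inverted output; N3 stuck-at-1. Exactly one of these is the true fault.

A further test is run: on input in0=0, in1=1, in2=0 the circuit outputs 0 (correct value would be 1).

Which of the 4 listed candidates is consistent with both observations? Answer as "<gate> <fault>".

N5 inverted output

Evaluate each candidate on input in0=0, in1=1, in2=0:
  N5 stuck-at-1: N1=1, N2=1, N3=1, N4=0, N5=1 [stuck-at-1], N6=1 → 1 — eliminated
  N5 inverted output: N1=1, N2=1, N3=1, N4=0, N5=0 [inverted output], N6=0 → 0 — matches
  N3 inverted output: N1=1, N2=1, N3=0 [inverted output], N4=0, N5=1, N6=1 → 1 — eliminated
  N3 stuck-at-1: N1=1, N2=1, N3=1 [stuck-at-1], N4=0, N5=1, N6=1 → 1 — eliminated
Only N5 inverted output reproduces the observed 0.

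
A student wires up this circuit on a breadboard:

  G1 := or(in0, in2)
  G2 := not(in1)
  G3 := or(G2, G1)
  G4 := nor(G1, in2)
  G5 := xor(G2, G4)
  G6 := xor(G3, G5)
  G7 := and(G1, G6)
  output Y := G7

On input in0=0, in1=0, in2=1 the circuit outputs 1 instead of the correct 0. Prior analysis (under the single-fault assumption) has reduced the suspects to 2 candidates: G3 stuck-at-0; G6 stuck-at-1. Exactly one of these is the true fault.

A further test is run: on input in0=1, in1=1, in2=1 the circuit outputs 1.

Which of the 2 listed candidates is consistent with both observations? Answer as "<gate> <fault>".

G6 stuck-at-1

Evaluate each candidate on input in0=1, in1=1, in2=1:
  G3 stuck-at-0: G1=1, G2=0, G3=0 [stuck-at-0], G4=0, G5=0, G6=0, G7=0 → 0 — eliminated
  G6 stuck-at-1: G1=1, G2=0, G3=1, G4=0, G5=0, G6=1 [stuck-at-1], G7=1 → 1 — matches
Only G6 stuck-at-1 reproduces the observed 1.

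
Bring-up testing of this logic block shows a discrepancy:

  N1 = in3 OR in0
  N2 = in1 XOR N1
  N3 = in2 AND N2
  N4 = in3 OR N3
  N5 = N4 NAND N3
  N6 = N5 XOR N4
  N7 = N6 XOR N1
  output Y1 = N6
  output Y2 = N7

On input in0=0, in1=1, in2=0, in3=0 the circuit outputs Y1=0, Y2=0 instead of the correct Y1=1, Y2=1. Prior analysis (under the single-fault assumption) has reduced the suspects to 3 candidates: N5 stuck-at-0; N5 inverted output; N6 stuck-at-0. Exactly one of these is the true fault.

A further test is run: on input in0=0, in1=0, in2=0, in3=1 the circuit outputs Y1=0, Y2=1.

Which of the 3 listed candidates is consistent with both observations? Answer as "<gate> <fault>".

Evaluate each candidate on input in0=0, in1=0, in2=0, in3=1:
  N5 stuck-at-0: N1=1, N2=1, N3=0, N4=1, N5=0 [stuck-at-0], N6=1, N7=0 → Y1=1, Y2=0 — eliminated
  N5 inverted output: N1=1, N2=1, N3=0, N4=1, N5=0 [inverted output], N6=1, N7=0 → Y1=1, Y2=0 — eliminated
  N6 stuck-at-0: N1=1, N2=1, N3=0, N4=1, N5=1, N6=0 [stuck-at-0], N7=1 → Y1=0, Y2=1 — matches
Only N6 stuck-at-0 reproduces the observed Y1=0, Y2=1.

N6 stuck-at-0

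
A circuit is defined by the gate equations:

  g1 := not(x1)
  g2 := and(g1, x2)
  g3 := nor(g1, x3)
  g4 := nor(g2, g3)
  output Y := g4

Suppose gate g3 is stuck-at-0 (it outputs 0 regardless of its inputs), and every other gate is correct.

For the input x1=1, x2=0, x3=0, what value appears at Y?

1

Propagate with g3 forced: g1=0, g2=0, g3=0 [stuck-at-0], g4=1.
So Y = 1. (Without the fault it would be 0.)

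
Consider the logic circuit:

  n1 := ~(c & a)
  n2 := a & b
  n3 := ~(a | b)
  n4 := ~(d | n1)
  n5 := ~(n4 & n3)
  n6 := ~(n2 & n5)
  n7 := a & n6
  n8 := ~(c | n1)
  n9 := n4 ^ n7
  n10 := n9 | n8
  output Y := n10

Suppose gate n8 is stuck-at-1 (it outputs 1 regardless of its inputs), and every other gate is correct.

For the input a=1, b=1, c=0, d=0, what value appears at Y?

1

Propagate with n8 forced: n1=1, n2=1, n3=0, n4=0, n5=1, n6=0, n7=0, n8=1 [stuck-at-1], n9=0, n10=1.
So Y = 1. (Without the fault it would be 0.)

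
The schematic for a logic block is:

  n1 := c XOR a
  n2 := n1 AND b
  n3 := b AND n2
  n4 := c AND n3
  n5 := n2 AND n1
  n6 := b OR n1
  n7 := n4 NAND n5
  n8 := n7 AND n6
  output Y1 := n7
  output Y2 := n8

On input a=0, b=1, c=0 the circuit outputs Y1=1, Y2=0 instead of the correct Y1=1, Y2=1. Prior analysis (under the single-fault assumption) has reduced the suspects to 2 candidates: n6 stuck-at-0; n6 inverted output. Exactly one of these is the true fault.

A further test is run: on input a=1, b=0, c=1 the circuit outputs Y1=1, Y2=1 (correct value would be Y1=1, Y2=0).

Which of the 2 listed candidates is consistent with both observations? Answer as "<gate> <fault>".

Evaluate each candidate on input a=1, b=0, c=1:
  n6 stuck-at-0: n1=0, n2=0, n3=0, n4=0, n5=0, n6=0 [stuck-at-0], n7=1, n8=0 → Y1=1, Y2=0 — eliminated
  n6 inverted output: n1=0, n2=0, n3=0, n4=0, n5=0, n6=1 [inverted output], n7=1, n8=1 → Y1=1, Y2=1 — matches
Only n6 inverted output reproduces the observed Y1=1, Y2=1.

n6 inverted output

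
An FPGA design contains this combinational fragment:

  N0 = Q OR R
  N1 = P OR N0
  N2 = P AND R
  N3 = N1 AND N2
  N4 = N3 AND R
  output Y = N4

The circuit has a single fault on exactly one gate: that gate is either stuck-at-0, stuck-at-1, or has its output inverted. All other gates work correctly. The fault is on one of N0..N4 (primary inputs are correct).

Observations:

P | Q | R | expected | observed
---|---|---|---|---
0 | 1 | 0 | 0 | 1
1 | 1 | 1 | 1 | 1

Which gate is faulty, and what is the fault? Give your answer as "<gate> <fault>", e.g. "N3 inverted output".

N4 stuck-at-1

Fault-free values for test 1 (P=0, Q=1, R=0): N0=1, N1=1, N2=0, N3=0, N4=0, giving Y=0. Observed 1.
Test 1: faults giving observed 1 are {N4 stuck-at-1, N4 inverted output}.
Test 2 (P=1, Q=1, R=1): fault-free N0=1, N1=1, N2=1, N3=1, N4=1 → 1; observed 1. Eliminates N4 inverted output.
Only N4 stuck-at-1 is consistent with every test.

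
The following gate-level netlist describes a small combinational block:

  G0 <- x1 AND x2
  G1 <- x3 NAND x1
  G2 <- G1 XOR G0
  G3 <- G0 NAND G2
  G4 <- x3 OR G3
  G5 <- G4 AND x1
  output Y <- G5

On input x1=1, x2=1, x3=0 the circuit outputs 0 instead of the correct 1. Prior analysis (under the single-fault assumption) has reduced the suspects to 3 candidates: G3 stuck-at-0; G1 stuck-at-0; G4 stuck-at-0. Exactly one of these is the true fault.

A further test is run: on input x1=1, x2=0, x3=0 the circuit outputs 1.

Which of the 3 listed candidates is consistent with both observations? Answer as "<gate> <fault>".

G1 stuck-at-0

Evaluate each candidate on input x1=1, x2=0, x3=0:
  G3 stuck-at-0: G0=0, G1=1, G2=1, G3=0 [stuck-at-0], G4=0, G5=0 → 0 — eliminated
  G1 stuck-at-0: G0=0, G1=0 [stuck-at-0], G2=0, G3=1, G4=1, G5=1 → 1 — matches
  G4 stuck-at-0: G0=0, G1=1, G2=1, G3=1, G4=0 [stuck-at-0], G5=0 → 0 — eliminated
Only G1 stuck-at-0 reproduces the observed 1.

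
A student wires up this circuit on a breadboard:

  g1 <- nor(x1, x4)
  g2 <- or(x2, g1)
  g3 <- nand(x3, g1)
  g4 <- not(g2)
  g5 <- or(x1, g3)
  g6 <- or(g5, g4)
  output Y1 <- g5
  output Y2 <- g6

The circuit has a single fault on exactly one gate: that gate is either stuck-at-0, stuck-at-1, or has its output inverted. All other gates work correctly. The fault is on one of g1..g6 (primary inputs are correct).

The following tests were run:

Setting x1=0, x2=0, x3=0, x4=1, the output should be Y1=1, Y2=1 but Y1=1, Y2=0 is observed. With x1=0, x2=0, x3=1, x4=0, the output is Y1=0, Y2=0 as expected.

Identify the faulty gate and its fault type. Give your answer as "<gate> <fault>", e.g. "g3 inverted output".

g6 stuck-at-0

Fault-free values for test 1 (x1=0, x2=0, x3=0, x4=1): g1=0, g2=0, g3=1, g4=1, g5=1, g6=1, giving Y1=1, Y2=1. Observed Y1=1, Y2=0.
Test 1: faults giving observed Y1=1, Y2=0 are {g6 stuck-at-0, g6 inverted output}.
Test 2 (x1=0, x2=0, x3=1, x4=0): fault-free g1=1, g2=1, g3=0, g4=0, g5=0, g6=0 → Y1=0, Y2=0; observed Y1=0, Y2=0. Eliminates g6 inverted output.
Only g6 stuck-at-0 is consistent with every test.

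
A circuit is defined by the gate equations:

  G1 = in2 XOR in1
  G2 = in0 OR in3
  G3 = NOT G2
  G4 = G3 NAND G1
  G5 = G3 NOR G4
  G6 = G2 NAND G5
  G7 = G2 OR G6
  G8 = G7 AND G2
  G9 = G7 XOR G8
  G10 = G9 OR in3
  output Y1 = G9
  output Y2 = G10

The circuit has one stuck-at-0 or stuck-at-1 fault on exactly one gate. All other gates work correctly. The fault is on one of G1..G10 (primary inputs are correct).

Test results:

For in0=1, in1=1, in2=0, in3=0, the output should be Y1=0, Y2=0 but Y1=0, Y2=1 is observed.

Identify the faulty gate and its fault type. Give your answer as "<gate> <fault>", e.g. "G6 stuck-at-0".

Fault-free values for test 1 (in0=1, in1=1, in2=0, in3=0): G1=1, G2=1, G3=0, G4=1, G5=0, G6=1, G7=1, G8=1, G9=0, G10=0, giving Y1=0, Y2=0. Observed Y1=0, Y2=1.
Test 1: faults giving observed Y1=0, Y2=1 are {G10 stuck-at-1}.
Only G10 stuck-at-1 is consistent with every test.

G10 stuck-at-1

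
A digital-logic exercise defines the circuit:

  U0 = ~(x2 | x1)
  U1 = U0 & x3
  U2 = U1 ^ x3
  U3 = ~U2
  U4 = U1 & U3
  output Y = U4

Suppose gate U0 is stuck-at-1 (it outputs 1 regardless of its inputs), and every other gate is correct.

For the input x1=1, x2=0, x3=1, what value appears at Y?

Propagate with U0 forced: U0=1 [stuck-at-1], U1=1, U2=0, U3=1, U4=1.
So Y = 1. (Without the fault it would be 0.)

1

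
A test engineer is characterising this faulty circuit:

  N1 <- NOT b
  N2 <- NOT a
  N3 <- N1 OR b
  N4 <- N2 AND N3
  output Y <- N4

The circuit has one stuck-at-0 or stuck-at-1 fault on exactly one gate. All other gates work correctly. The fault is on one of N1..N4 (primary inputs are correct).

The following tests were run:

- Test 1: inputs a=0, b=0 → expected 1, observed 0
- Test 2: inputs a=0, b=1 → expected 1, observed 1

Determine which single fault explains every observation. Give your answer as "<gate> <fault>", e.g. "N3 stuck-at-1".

Fault-free values for test 1 (a=0, b=0): N1=1, N2=1, N3=1, N4=1, giving Y=1. Observed 0.
Test 1: faults giving observed 0 are {N1 stuck-at-0, N2 stuck-at-0, N3 stuck-at-0, N4 stuck-at-0}.
Test 2 (a=0, b=1): fault-free N1=0, N2=1, N3=1, N4=1 → 1; observed 1. Eliminates N2 stuck-at-0, N3 stuck-at-0, N4 stuck-at-0.
Only N1 stuck-at-0 is consistent with every test.

N1 stuck-at-0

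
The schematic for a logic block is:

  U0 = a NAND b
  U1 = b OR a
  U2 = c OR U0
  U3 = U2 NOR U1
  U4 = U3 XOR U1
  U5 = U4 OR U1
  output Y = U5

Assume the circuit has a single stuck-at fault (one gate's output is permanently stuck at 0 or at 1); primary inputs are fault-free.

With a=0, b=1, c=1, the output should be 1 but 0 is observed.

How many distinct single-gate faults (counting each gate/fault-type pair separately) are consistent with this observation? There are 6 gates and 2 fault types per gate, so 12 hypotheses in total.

Fault-free: U0=1, U1=1, U2=1, U3=0, U4=1, U5=1 → 1. Observed 0.
  U0 stuck-at-0: output 1 ✗
  U0 stuck-at-1: output 1 ✗
  U1 stuck-at-0: output 0 ✓
  U1 stuck-at-1: output 1 ✗
  U2 stuck-at-0: output 1 ✗
  U2 stuck-at-1: output 1 ✗
  U3 stuck-at-0: output 1 ✗
  U3 stuck-at-1: output 1 ✗
  U4 stuck-at-0: output 1 ✗
  U4 stuck-at-1: output 1 ✗
  U5 stuck-at-0: output 0 ✓
  U5 stuck-at-1: output 1 ✗
Consistent faults: {U1 stuck-at-0, U5 stuck-at-0} — 2 in all.

2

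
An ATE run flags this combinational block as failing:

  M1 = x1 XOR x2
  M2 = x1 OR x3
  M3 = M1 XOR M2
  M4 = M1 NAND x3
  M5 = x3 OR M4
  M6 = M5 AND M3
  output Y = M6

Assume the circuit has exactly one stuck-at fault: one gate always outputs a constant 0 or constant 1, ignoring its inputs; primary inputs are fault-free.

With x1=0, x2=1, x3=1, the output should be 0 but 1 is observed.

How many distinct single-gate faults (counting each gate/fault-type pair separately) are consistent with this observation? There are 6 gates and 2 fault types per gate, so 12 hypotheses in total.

4

Fault-free: M1=1, M2=1, M3=0, M4=0, M5=1, M6=0 → 0. Observed 1.
  M1 stuck-at-0: output 1 ✓
  M1 stuck-at-1: output 0 ✗
  M2 stuck-at-0: output 1 ✓
  M2 stuck-at-1: output 0 ✗
  M3 stuck-at-0: output 0 ✗
  M3 stuck-at-1: output 1 ✓
  M4 stuck-at-0: output 0 ✗
  M4 stuck-at-1: output 0 ✗
  M5 stuck-at-0: output 0 ✗
  M5 stuck-at-1: output 0 ✗
  M6 stuck-at-0: output 0 ✗
  M6 stuck-at-1: output 1 ✓
Consistent faults: {M1 stuck-at-0, M2 stuck-at-0, M3 stuck-at-1, M6 stuck-at-1} — 4 in all.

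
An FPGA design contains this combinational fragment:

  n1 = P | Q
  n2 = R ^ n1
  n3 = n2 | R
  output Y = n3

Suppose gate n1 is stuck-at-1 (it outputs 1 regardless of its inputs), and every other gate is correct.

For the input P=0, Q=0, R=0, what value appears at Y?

Propagate with n1 forced: n1=1 [stuck-at-1], n2=1, n3=1.
So Y = 1. (Without the fault it would be 0.)

1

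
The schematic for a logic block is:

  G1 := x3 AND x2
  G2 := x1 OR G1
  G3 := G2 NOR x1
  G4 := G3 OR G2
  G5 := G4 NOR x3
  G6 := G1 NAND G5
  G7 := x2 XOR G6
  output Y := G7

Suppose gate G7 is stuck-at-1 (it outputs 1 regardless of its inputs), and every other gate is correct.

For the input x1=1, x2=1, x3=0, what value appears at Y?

1

Propagate with G7 forced: G1=0, G2=1, G3=0, G4=1, G5=0, G6=1, G7=1 [stuck-at-1].
So Y = 1. (Without the fault it would be 0.)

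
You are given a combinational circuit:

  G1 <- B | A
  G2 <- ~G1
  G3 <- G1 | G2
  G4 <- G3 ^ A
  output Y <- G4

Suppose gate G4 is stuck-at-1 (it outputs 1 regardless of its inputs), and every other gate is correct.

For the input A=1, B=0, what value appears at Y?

Propagate with G4 forced: G1=1, G2=0, G3=1, G4=1 [stuck-at-1].
So Y = 1. (Without the fault it would be 0.)

1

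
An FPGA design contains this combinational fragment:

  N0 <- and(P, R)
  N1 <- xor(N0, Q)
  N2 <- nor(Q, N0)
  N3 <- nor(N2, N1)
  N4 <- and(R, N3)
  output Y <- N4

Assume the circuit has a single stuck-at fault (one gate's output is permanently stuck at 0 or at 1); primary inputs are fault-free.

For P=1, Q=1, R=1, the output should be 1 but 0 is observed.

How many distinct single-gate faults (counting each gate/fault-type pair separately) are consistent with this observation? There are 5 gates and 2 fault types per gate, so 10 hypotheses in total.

Fault-free: N0=1, N1=0, N2=0, N3=1, N4=1 → 1. Observed 0.
  N0 stuck-at-0: output 0 ✓
  N0 stuck-at-1: output 1 ✗
  N1 stuck-at-0: output 1 ✗
  N1 stuck-at-1: output 0 ✓
  N2 stuck-at-0: output 1 ✗
  N2 stuck-at-1: output 0 ✓
  N3 stuck-at-0: output 0 ✓
  N3 stuck-at-1: output 1 ✗
  N4 stuck-at-0: output 0 ✓
  N4 stuck-at-1: output 1 ✗
Consistent faults: {N0 stuck-at-0, N1 stuck-at-1, N2 stuck-at-1, N3 stuck-at-0, N4 stuck-at-0} — 5 in all.

5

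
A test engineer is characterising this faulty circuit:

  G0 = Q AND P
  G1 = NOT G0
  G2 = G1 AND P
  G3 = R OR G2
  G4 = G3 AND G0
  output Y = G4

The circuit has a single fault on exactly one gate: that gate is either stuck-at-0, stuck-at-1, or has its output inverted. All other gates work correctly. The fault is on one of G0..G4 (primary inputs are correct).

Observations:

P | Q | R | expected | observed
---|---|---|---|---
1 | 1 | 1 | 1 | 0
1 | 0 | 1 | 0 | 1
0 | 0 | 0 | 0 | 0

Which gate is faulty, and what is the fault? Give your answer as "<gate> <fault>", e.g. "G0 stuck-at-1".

G0 inverted output

Fault-free values for test 1 (P=1, Q=1, R=1): G0=1, G1=0, G2=0, G3=1, G4=1, giving Y=1. Observed 0.
Test 1: faults giving observed 0 are {G0 stuck-at-0, G0 inverted output, G3 stuck-at-0, G3 inverted output, G4 stuck-at-0, G4 inverted output}.
Test 2 (P=1, Q=0, R=1): fault-free G0=0, G1=1, G2=1, G3=1, G4=0 → 0; observed 1. Eliminates G0 stuck-at-0, G3 stuck-at-0, G3 inverted output, G4 stuck-at-0.
Test 3 (P=0, Q=0, R=0): fault-free G0=0, G1=1, G2=0, G3=0, G4=0 → 0; observed 0. Eliminates G4 inverted output.
Only G0 inverted output is consistent with every test.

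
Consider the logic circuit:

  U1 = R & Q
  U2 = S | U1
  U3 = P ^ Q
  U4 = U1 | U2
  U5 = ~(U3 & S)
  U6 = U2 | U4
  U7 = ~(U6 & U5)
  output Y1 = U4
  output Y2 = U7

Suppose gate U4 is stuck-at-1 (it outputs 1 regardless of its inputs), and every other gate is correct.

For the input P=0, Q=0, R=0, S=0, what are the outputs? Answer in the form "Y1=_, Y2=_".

Y1=1, Y2=0

Propagate with U4 forced: U1=0, U2=0, U3=0, U4=1 [stuck-at-1], U5=1, U6=1, U7=0.
So the outputs are Y1=1, Y2=0. (Without the fault they would be Y1=0, Y2=1.)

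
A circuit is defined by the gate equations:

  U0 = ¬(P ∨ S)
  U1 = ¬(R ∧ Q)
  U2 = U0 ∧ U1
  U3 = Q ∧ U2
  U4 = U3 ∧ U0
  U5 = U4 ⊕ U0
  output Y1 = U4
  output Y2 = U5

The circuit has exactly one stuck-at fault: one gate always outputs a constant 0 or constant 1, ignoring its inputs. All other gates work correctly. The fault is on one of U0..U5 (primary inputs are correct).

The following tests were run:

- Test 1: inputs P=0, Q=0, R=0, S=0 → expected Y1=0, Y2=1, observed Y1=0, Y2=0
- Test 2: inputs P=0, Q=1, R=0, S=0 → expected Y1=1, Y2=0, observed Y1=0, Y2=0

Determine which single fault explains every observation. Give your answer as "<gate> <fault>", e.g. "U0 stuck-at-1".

Fault-free values for test 1 (P=0, Q=0, R=0, S=0): U0=1, U1=1, U2=1, U3=0, U4=0, U5=1, giving Y1=0, Y2=1. Observed Y1=0, Y2=0.
Test 1: faults giving observed Y1=0, Y2=0 are {U0 stuck-at-0, U5 stuck-at-0}.
Test 2 (P=0, Q=1, R=0, S=0): fault-free U0=1, U1=1, U2=1, U3=1, U4=1, U5=0 → Y1=1, Y2=0; observed Y1=0, Y2=0. Eliminates U5 stuck-at-0.
Only U0 stuck-at-0 is consistent with every test.

U0 stuck-at-0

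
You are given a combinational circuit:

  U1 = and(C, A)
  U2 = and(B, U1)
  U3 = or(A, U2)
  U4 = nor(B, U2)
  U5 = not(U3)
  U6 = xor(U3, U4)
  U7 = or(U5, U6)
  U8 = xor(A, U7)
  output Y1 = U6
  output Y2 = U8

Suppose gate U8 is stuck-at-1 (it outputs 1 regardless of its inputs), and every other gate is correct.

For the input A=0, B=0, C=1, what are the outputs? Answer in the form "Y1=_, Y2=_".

Propagate with U8 forced: U1=0, U2=0, U3=0, U4=1, U5=1, U6=1, U7=1, U8=1 [stuck-at-1].
So the outputs are Y1=1, Y2=1. (Same as the fault-free value — the fault is masked on this input.)

Y1=1, Y2=1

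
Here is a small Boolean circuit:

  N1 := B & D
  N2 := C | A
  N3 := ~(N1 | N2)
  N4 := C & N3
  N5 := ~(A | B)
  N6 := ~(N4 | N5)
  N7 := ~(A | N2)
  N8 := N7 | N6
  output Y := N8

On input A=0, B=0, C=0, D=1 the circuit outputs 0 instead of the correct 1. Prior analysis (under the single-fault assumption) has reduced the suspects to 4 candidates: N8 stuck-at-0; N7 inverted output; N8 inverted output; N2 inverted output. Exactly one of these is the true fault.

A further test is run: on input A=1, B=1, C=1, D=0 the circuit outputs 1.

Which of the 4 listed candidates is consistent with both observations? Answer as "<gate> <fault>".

Evaluate each candidate on input A=1, B=1, C=1, D=0:
  N8 stuck-at-0: N1=0, N2=1, N3=0, N4=0, N5=0, N6=1, N7=0, N8=0 [stuck-at-0] → 0 — eliminated
  N7 inverted output: N1=0, N2=1, N3=0, N4=0, N5=0, N6=1, N7=1 [inverted output], N8=1 → 1 — matches
  N8 inverted output: N1=0, N2=1, N3=0, N4=0, N5=0, N6=1, N7=0, N8=0 [inverted output] → 0 — eliminated
  N2 inverted output: N1=0, N2=0 [inverted output], N3=1, N4=1, N5=0, N6=0, N7=0, N8=0 → 0 — eliminated
Only N7 inverted output reproduces the observed 1.

N7 inverted output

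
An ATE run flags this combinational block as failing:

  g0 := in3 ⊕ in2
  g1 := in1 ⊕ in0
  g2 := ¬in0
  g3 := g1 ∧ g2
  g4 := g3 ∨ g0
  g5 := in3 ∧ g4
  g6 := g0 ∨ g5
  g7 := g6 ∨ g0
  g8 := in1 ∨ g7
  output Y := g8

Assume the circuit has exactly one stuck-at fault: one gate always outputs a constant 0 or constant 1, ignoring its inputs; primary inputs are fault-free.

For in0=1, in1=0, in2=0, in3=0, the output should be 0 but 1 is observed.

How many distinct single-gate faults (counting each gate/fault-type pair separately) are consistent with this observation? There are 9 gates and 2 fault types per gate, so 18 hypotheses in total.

Fault-free: g0=0, g1=1, g2=0, g3=0, g4=0, g5=0, g6=0, g7=0, g8=0 → 0. Observed 1.
  g0: stuck-at-1 ✓; others ✗
  g1: none of the 2 fault types match ✗
  g2: none of the 2 fault types match ✗
  g3: none of the 2 fault types match ✗
  g4: none of the 2 fault types match ✗
  g5: stuck-at-1 ✓; others ✗
  g6: stuck-at-1 ✓; others ✗
  g7: stuck-at-1 ✓; others ✗
  g8: stuck-at-1 ✓; others ✗
Consistent faults: {g0 stuck-at-1, g5 stuck-at-1, g6 stuck-at-1, g7 stuck-at-1, g8 stuck-at-1} — 5 in all.

5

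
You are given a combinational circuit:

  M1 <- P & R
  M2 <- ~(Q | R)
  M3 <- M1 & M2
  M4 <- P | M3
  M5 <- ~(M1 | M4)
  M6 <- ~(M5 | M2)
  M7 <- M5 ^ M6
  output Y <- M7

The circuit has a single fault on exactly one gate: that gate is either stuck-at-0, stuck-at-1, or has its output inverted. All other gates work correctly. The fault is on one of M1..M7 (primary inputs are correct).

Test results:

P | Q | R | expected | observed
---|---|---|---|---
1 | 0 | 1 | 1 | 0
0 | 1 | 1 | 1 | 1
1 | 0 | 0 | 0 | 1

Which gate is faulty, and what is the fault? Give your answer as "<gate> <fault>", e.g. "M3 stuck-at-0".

M2 inverted output

Fault-free values for test 1 (P=1, Q=0, R=1): M1=1, M2=0, M3=0, M4=1, M5=0, M6=1, M7=1, giving Y=1. Observed 0.
Test 1: faults giving observed 0 are {M2 stuck-at-1, M2 inverted output, M6 stuck-at-0, M6 inverted output, M7 stuck-at-0, M7 inverted output}.
Test 2 (P=0, Q=1, R=1): fault-free M1=0, M2=0, M3=0, M4=0, M5=1, M6=0, M7=1 → 1; observed 1. Eliminates M6 inverted output, M7 stuck-at-0, M7 inverted output.
Test 3 (P=1, Q=0, R=0): fault-free M1=0, M2=1, M3=0, M4=1, M5=0, M6=0, M7=0 → 0; observed 1. Eliminates M2 stuck-at-1, M6 stuck-at-0.
Only M2 inverted output is consistent with every test.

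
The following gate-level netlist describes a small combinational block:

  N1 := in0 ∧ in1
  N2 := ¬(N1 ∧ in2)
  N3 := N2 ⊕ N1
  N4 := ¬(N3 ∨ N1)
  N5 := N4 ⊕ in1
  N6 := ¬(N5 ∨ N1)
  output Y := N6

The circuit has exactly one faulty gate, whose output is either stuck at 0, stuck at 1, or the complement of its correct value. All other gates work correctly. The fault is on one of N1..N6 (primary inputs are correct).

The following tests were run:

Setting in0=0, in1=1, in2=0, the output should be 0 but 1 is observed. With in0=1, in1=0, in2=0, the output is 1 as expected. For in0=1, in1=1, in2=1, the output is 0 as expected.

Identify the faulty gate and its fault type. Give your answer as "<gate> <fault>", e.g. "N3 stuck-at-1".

N5 stuck-at-0

Fault-free values for test 1 (in0=0, in1=1, in2=0): N1=0, N2=1, N3=1, N4=0, N5=1, N6=0, giving Y=0. Observed 1.
Test 1: faults giving observed 1 are {N2 stuck-at-0, N2 inverted output, N3 stuck-at-0, N3 inverted output, N4 stuck-at-1, N4 inverted output, N5 stuck-at-0, N5 inverted output, N6 stuck-at-1, N6 inverted output}.
Test 2 (in0=1, in1=0, in2=0): fault-free N1=0, N2=1, N3=1, N4=0, N5=0, N6=1 → 1; observed 1. Eliminates N2 stuck-at-0, N2 inverted output, N3 stuck-at-0, N3 inverted output, N4 stuck-at-1, N4 inverted output, N5 inverted output, N6 inverted output.
Test 3 (in0=1, in1=1, in2=1): fault-free N1=1, N2=0, N3=1, N4=0, N5=1, N6=0 → 0; observed 0. Eliminates N6 stuck-at-1.
Only N5 stuck-at-0 is consistent with every test.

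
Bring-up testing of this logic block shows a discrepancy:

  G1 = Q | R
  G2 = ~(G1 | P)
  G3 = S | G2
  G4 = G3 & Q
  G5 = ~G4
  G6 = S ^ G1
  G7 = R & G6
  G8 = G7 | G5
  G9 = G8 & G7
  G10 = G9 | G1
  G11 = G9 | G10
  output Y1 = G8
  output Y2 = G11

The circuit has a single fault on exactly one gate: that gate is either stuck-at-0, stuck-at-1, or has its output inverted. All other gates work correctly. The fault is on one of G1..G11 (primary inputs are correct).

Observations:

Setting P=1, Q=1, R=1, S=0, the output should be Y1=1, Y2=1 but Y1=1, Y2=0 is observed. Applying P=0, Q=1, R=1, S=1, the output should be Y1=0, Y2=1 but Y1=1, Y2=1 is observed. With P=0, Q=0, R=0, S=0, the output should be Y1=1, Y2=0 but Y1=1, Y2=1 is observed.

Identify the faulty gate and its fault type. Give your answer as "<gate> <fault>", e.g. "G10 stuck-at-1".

Fault-free values for test 1 (P=1, Q=1, R=1, S=0): G1=1, G2=0, G3=0, G4=0, G5=1, G6=1, G7=1, G8=1, G9=1, G10=1, G11=1, giving Y1=1, Y2=1. Observed Y1=1, Y2=0.
Test 1: faults giving observed Y1=1, Y2=0 are {G1 stuck-at-0, G1 inverted output, G11 stuck-at-0, G11 inverted output}.
Test 2 (P=0, Q=1, R=1, S=1): fault-free G1=1, G2=0, G3=1, G4=1, G5=0, G6=0, G7=0, G8=0, G9=0, G10=1, G11=1 → Y1=0, Y2=1; observed Y1=1, Y2=1. Eliminates G11 stuck-at-0, G11 inverted output.
Test 3 (P=0, Q=0, R=0, S=0): fault-free G1=0, G2=1, G3=1, G4=0, G5=1, G6=0, G7=0, G8=1, G9=0, G10=0, G11=0 → Y1=1, Y2=0; observed Y1=1, Y2=1. Eliminates G1 stuck-at-0.
Only G1 inverted output is consistent with every test.

G1 inverted output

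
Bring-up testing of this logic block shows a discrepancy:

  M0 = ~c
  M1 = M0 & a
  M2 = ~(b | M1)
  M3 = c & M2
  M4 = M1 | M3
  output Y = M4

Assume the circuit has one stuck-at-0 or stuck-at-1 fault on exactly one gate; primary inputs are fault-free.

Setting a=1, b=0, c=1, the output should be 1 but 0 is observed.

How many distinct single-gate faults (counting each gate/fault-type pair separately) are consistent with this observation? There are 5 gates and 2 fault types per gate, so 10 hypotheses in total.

Fault-free: M0=0, M1=0, M2=1, M3=1, M4=1 → 1. Observed 0.
  M0 stuck-at-0: output 1 ✗
  M0 stuck-at-1: output 1 ✗
  M1 stuck-at-0: output 1 ✗
  M1 stuck-at-1: output 1 ✗
  M2 stuck-at-0: output 0 ✓
  M2 stuck-at-1: output 1 ✗
  M3 stuck-at-0: output 0 ✓
  M3 stuck-at-1: output 1 ✗
  M4 stuck-at-0: output 0 ✓
  M4 stuck-at-1: output 1 ✗
Consistent faults: {M2 stuck-at-0, M3 stuck-at-0, M4 stuck-at-0} — 3 in all.

3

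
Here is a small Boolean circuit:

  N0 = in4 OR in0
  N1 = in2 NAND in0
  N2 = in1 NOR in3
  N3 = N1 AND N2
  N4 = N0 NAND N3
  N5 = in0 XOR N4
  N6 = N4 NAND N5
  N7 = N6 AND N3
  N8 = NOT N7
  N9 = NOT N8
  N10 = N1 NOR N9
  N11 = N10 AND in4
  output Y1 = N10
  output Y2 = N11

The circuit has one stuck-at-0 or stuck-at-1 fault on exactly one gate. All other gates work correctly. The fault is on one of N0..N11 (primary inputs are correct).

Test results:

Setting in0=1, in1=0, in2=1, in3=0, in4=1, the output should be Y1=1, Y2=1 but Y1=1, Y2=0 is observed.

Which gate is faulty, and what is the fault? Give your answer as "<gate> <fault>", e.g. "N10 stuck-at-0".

Fault-free values for test 1 (in0=1, in1=0, in2=1, in3=0, in4=1): N0=1, N1=0, N2=1, N3=0, N4=1, N5=0, N6=1, N7=0, N8=1, N9=0, N10=1, N11=1, giving Y1=1, Y2=1. Observed Y1=1, Y2=0.
Test 1: faults giving observed Y1=1, Y2=0 are {N11 stuck-at-0}.
Only N11 stuck-at-0 is consistent with every test.

N11 stuck-at-0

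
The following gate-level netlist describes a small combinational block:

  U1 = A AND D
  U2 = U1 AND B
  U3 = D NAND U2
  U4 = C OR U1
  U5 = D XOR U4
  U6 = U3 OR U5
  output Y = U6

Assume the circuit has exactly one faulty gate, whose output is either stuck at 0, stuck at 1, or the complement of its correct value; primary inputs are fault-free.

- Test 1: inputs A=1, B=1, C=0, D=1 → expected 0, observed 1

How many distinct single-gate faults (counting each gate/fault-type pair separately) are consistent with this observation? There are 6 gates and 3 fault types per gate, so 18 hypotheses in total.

12

Fault-free: U1=1, U2=1, U3=0, U4=1, U5=0, U6=0 → 0. Observed 1.
  U1: stuck-at-0, inverted output ✓; others ✗
  U2: stuck-at-0, inverted output ✓; others ✗
  U3: stuck-at-1, inverted output ✓; others ✗
  U4: stuck-at-0, inverted output ✓; others ✗
  U5: stuck-at-1, inverted output ✓; others ✗
  U6: stuck-at-1, inverted output ✓; others ✗
Consistent faults: {U1 stuck-at-0, U1 inverted output, U2 stuck-at-0, U2 inverted output, U3 stuck-at-1, U3 inverted output, U4 stuck-at-0, U4 inverted output, U5 stuck-at-1, U5 inverted output, U6 stuck-at-1, U6 inverted output} — 12 in all.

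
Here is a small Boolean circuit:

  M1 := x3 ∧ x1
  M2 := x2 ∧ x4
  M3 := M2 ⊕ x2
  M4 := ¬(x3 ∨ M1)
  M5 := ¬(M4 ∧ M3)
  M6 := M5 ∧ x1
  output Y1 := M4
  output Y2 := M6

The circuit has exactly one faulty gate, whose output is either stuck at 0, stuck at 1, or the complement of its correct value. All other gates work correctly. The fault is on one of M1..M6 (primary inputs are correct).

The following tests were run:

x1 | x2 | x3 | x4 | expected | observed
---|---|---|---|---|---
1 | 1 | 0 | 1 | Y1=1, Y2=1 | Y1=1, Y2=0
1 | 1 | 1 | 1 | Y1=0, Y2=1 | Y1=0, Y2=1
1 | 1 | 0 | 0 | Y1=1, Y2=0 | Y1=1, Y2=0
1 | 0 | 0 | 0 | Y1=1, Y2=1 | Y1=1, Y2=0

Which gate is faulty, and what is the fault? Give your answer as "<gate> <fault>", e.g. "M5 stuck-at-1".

Fault-free values for test 1 (x1=1, x2=1, x3=0, x4=1): M1=0, M2=1, M3=0, M4=1, M5=1, M6=1, giving Y1=1, Y2=1. Observed Y1=1, Y2=0.
Test 1: faults giving observed Y1=1, Y2=0 are {M2 stuck-at-0, M2 inverted output, M3 stuck-at-1, M3 inverted output, M5 stuck-at-0, M5 inverted output, M6 stuck-at-0, M6 inverted output}.
Test 2 (x1=1, x2=1, x3=1, x4=1): fault-free M1=1, M2=1, M3=0, M4=0, M5=1, M6=1 → Y1=0, Y2=1; observed Y1=0, Y2=1. Eliminates M5 stuck-at-0, M5 inverted output, M6 stuck-at-0, M6 inverted output.
Test 3 (x1=1, x2=1, x3=0, x4=0): fault-free M1=0, M2=0, M3=1, M4=1, M5=0, M6=0 → Y1=1, Y2=0; observed Y1=1, Y2=0. Eliminates M2 inverted output, M3 inverted output.
Test 4 (x1=1, x2=0, x3=0, x4=0): fault-free M1=0, M2=0, M3=0, M4=1, M5=1, M6=1 → Y1=1, Y2=1; observed Y1=1, Y2=0. Eliminates M2 stuck-at-0.
Only M3 stuck-at-1 is consistent with every test.

M3 stuck-at-1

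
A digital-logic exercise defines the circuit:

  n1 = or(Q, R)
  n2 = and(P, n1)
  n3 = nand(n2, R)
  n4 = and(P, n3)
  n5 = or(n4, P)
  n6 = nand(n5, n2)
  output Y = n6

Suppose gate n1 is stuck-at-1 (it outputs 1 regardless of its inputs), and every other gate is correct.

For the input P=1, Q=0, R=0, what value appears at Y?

0

Propagate with n1 forced: n1=1 [stuck-at-1], n2=1, n3=1, n4=1, n5=1, n6=0.
So Y = 0. (Without the fault it would be 1.)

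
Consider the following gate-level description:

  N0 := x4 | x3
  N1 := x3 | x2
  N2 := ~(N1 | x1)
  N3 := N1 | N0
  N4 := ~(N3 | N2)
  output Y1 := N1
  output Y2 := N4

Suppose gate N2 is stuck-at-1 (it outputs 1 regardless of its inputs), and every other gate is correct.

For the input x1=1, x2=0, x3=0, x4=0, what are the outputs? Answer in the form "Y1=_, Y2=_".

Propagate with N2 forced: N0=0, N1=0, N2=1 [stuck-at-1], N3=0, N4=0.
So the outputs are Y1=0, Y2=0. (Without the fault they would be Y1=0, Y2=1.)

Y1=0, Y2=0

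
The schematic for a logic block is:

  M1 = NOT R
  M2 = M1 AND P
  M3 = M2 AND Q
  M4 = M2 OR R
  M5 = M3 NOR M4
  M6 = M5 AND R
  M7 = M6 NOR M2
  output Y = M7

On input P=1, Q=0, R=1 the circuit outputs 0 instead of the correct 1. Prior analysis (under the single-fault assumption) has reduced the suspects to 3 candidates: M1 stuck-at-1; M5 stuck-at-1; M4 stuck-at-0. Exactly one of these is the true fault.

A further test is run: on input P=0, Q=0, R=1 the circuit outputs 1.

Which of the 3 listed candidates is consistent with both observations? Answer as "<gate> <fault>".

M1 stuck-at-1

Evaluate each candidate on input P=0, Q=0, R=1:
  M1 stuck-at-1: M1=1 [stuck-at-1], M2=0, M3=0, M4=1, M5=0, M6=0, M7=1 → 1 — matches
  M5 stuck-at-1: M1=0, M2=0, M3=0, M4=1, M5=1 [stuck-at-1], M6=1, M7=0 → 0 — eliminated
  M4 stuck-at-0: M1=0, M2=0, M3=0, M4=0 [stuck-at-0], M5=1, M6=1, M7=0 → 0 — eliminated
Only M1 stuck-at-1 reproduces the observed 1.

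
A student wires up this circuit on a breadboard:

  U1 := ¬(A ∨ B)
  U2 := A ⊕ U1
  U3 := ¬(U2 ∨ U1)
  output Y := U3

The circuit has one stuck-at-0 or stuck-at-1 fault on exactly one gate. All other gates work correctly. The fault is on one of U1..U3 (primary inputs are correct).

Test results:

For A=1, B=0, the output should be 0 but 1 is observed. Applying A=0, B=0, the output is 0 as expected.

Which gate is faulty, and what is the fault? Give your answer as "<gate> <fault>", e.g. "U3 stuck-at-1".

Fault-free values for test 1 (A=1, B=0): U1=0, U2=1, U3=0, giving Y=0. Observed 1.
Test 1: faults giving observed 1 are {U2 stuck-at-0, U3 stuck-at-1}.
Test 2 (A=0, B=0): fault-free U1=1, U2=1, U3=0 → 0; observed 0. Eliminates U3 stuck-at-1.
Only U2 stuck-at-0 is consistent with every test.

U2 stuck-at-0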